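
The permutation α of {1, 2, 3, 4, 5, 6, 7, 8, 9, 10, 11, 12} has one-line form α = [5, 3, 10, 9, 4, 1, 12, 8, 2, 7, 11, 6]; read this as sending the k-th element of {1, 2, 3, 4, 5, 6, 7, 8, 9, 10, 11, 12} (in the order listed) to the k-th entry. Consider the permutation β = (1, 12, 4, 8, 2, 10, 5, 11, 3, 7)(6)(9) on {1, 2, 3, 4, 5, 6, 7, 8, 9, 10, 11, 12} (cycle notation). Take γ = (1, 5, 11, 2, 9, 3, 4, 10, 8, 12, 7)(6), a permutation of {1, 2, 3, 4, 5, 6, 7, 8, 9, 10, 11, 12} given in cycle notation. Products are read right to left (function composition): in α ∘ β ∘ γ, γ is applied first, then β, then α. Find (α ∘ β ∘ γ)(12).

5

(α ∘ β ∘ γ)(12) = α(β(γ(12))). γ(12) = 7, then β(7) = 1, then α(1) = 5, so the result is 5.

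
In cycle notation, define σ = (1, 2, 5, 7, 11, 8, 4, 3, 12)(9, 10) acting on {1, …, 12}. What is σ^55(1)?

2

1 lies in the 9-cycle (1, 2, 5, 7, 11, 8, 4, 3, 12).
Powers repeat with period 9 on this cycle, and 55 mod 9 = 1, so σ^55(1) = σ^1(1).
Stepping 1 place around the cycle: 1 → 2.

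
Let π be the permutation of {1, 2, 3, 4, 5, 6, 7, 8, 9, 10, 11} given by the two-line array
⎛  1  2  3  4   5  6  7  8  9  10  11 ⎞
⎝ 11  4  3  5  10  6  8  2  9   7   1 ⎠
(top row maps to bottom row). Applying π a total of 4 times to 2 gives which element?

Tracing 2 → 4 → … returns to 2 after 6 steps, so 2 lies in a 6-cycle (2 4 5 10 7 8).
Stepping 4 places around the cycle: 2 → 4 → 5 → 10 → 7.

7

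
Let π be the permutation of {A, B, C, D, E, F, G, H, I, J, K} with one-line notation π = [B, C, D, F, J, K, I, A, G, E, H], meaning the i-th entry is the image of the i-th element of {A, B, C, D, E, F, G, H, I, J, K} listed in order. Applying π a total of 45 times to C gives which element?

K

Tracing C → D → … returns to C after 7 steps, so C lies in a 7-cycle (A B C D F K H).
Since the cycle has length 7, π^45 acts on it the same as π^3 (45 mod 7 = 3).
Stepping 3 places around the cycle: C → D → F → K.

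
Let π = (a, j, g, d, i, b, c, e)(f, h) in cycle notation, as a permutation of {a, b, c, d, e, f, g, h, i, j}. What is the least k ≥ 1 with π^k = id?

8

The cycle type of π is (8, 2).
The order is lcm(8, 2) = 8.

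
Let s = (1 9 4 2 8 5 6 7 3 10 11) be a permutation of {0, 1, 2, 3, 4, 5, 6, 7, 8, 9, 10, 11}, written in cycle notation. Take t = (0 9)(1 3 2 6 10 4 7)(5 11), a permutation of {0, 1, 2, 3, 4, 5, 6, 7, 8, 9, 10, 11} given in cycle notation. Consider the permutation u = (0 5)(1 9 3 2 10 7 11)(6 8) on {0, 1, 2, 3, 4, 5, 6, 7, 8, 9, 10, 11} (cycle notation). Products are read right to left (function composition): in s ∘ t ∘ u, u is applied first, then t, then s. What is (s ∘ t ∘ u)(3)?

7

Apply the permutations in order: u(3) = 2, then t(2) = 6, then s(6) = 7. So (s ∘ t ∘ u)(3) = 7.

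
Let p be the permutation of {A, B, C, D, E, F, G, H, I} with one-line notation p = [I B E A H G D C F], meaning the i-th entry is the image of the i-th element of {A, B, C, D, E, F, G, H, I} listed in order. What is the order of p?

Decomposing into disjoint cycles gives cycle lengths 5, 3, 1.
The order of p is the least common multiple of its cycle lengths: lcm(5, 3) = 15.

15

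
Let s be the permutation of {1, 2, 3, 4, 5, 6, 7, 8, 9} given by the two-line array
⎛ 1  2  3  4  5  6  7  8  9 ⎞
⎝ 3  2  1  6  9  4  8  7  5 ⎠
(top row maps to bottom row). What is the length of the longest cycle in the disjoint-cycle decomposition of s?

2

Decomposing into disjoint cycles gives (1 3)(4 6)(5 9)(7 8); the longest has length 2.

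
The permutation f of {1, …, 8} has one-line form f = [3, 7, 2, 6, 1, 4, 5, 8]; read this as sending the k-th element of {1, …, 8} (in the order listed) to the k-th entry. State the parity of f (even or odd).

In disjoint-cycle form the cycle lengths are 5, 2, 1.
A cycle is odd iff its length is even; f has 1 even-length cycle, so sgn(f) = (−1)^1 and f is odd.

odd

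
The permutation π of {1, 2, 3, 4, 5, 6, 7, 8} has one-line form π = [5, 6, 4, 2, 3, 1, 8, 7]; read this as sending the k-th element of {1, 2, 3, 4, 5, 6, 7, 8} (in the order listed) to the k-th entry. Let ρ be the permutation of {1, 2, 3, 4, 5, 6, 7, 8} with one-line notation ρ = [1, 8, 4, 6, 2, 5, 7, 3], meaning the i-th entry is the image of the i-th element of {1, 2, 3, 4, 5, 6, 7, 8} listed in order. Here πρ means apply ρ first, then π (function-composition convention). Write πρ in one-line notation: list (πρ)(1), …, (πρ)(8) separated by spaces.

Chase each element through ρ then π: 1 → 1 → 5; 2 → 8 → 7; 3 → 4 → 2; 4 → 6 → 1; 5 → 2 → 6; 6 → 5 → 3; 7 → 7 → 8; 8 → 3 → 4.
So πρ in one-line form is 5 7 2 1 6 3 8 4.

5 7 2 1 6 3 8 4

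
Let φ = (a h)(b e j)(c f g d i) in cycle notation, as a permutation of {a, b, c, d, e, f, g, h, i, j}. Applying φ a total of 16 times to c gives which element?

c lies in the 5-cycle (c f g d i).
Since the cycle has length 5, φ^16 acts on it the same as φ^1 (16 mod 5 = 1).
Advancing 1 step from c: c → f.

f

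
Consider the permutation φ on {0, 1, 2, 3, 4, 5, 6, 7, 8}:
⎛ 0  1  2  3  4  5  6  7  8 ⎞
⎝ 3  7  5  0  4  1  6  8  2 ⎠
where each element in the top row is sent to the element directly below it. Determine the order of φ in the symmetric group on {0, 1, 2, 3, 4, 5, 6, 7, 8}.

Decomposing into disjoint cycles gives cycle lengths 5, 2, 1, 1.
Since disjoint cycles commute, ord(φ) = lcm(5, 2) = 10.

10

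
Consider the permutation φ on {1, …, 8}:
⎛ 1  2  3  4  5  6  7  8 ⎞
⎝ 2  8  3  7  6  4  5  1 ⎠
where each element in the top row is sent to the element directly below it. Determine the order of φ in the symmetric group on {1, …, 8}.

Writing φ as disjoint cycles, the cycle lengths are 4, 3, 1.
The order is lcm(4, 3) = 12.

12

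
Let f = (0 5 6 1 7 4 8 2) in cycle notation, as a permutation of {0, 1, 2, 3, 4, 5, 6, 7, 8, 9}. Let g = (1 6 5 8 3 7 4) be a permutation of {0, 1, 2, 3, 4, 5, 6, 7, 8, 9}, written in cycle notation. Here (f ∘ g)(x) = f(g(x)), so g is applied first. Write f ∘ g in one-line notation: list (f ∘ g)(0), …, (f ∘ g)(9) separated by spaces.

(f ∘ g)(x) = f(g(x)). Computing each image: f(g(0)) = f(0) = 5, f(g(1)) = f(6) = 1, f(g(2)) = f(2) = 0, f(g(3)) = f(7) = 4, f(g(4)) = f(1) = 7, f(g(5)) = f(8) = 2, f(g(6)) = f(5) = 6, f(g(7)) = f(4) = 8, f(g(8)) = f(3) = 3, f(g(9)) = f(9) = 9.
Hence f ∘ g = [5 1 0 4 7 2 6 8 3 9].

5 1 0 4 7 2 6 8 3 9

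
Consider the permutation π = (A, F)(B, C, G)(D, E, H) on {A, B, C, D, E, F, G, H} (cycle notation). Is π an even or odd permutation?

odd

The cycle lengths are 3, 3, 2.
A cycle of length ℓ contributes ℓ−1 transpositions, so π is a product of 2 + 2 + 1 = 5 transpositions — odd.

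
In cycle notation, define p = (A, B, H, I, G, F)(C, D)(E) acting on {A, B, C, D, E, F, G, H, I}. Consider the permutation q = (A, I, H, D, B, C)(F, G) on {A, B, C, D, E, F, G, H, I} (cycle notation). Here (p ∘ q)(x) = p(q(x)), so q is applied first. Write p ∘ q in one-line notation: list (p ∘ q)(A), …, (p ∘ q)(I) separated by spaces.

(p ∘ q)(x) = p(q(x)). Computing each image: p(q(A)) = p(I) = G, p(q(B)) = p(C) = D, p(q(C)) = p(A) = B, p(q(D)) = p(B) = H, p(q(E)) = p(E) = E, p(q(F)) = p(G) = F, p(q(G)) = p(F) = A, p(q(H)) = p(D) = C, p(q(I)) = p(H) = I.
Hence p ∘ q = [G D B H E F A C I].

G D B H E F A C I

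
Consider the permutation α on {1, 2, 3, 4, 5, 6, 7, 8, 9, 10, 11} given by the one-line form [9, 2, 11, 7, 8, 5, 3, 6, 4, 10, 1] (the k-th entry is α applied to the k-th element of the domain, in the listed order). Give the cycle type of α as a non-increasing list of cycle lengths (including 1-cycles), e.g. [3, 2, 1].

The disjoint cycles are (1, 9, 4, 7, 3, 11)(2)(5, 8, 6)(10), with lengths 6, 3, 1, 1 in non-increasing order.

[6, 3, 1, 1]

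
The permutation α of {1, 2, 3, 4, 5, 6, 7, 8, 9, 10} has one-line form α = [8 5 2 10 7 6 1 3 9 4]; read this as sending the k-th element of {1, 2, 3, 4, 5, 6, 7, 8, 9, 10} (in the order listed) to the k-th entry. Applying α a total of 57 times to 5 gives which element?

8

Tracing 5 → 7 → … returns to 5 after 6 steps, so 5 lies in a 6-cycle (1, 8, 3, 2, 5, 7).
Powers repeat with period 6 on this cycle, and 57 mod 6 = 3, so α^57(5) = α^3(5).
Advancing 3 steps from 5: 5 → 7 → 1 → 8.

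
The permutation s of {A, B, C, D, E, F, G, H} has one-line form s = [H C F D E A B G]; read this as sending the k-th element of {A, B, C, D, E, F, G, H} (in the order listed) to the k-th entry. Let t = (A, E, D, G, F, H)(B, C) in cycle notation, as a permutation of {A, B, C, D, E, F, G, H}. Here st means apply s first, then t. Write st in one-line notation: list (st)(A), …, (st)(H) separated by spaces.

(st)(x) = t(s(x)). Computing each image: t(s(A)) = t(H) = A, t(s(B)) = t(C) = B, t(s(C)) = t(F) = H, t(s(D)) = t(D) = G, t(s(E)) = t(E) = D, t(s(F)) = t(A) = E, t(s(G)) = t(B) = C, t(s(H)) = t(G) = F.
Hence st = [A B H G D E C F].

A B H G D E C F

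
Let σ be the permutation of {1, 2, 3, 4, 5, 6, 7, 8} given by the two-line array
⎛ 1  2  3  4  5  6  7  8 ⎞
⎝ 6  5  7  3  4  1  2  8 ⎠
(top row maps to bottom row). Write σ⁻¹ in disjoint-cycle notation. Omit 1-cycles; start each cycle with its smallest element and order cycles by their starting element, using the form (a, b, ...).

(1, 6)(2, 7, 3, 4, 5)

First write σ in disjoint cycles: (1, 6)(2, 5, 4, 3, 7).
Reversing each cycle (and rotating so the smallest element leads) gives σ⁻¹ = (1, 6)(2, 7, 3, 4, 5).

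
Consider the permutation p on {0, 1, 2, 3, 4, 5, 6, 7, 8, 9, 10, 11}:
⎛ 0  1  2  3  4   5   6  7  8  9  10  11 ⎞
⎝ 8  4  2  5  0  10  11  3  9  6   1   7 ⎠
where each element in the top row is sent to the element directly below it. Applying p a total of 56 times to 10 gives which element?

Tracing 10 → 1 → … returns to 10 after 11 steps, so 10 lies in an 11-cycle (0, 8, 9, 6, 11, 7, 3, 5, 10, 1, 4).
Since the cycle has length 11, p^56 acts on it the same as p^1 (56 mod 11 = 1).
Advancing 1 step from 10: 10 → 1.

1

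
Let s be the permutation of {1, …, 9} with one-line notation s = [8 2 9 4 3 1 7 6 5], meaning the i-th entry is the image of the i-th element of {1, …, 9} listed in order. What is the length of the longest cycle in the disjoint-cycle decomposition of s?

3

Decomposing into disjoint cycles gives (1, 8, 6)(3, 9, 5); the longest has length 3.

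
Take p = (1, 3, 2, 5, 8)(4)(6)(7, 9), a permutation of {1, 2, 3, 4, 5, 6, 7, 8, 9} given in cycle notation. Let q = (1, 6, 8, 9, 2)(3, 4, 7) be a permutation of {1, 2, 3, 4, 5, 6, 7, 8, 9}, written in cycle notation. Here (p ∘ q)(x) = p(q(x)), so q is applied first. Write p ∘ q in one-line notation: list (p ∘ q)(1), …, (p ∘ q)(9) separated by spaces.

6 3 4 9 8 1 2 7 5

Chase each element through q then p: 1 → 6 → 6; 2 → 1 → 3; 3 → 4 → 4; 4 → 7 → 9; 5 → 5 → 8; 6 → 8 → 1; 7 → 3 → 2; 8 → 9 → 7; 9 → 2 → 5.
So p ∘ q in one-line form is 6 3 4 9 8 1 2 7 5.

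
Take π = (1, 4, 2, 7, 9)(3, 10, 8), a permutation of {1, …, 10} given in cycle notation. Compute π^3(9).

2

9 lies in the 5-cycle (1, 4, 2, 7, 9).
Stepping 3 places around the cycle: 9 → 1 → 4 → 2.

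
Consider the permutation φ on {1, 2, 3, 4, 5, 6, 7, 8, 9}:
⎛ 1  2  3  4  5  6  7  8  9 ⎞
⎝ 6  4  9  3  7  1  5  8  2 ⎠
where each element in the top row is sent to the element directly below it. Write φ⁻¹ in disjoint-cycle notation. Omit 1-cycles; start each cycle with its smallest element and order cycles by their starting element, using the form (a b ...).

(1 6)(2 9 3 4)(5 7)

The cycle decomposition of φ is (1 6)(2 4 3 9)(5 7).
Reversing each cycle (and rotating so the smallest element leads) gives φ⁻¹ = (1 6)(2 9 3 4)(5 7).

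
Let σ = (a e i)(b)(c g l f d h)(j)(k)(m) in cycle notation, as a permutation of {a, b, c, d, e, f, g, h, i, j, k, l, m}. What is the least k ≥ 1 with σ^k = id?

6

The cycle type of σ is (6, 3, 1, 1, 1, 1).
Since disjoint cycles commute, ord(σ) = lcm(6, 3) = 6.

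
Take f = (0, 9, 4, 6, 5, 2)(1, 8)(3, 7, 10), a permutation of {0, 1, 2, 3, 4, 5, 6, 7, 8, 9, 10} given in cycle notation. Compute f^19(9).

9 lies in the 6-cycle (0, 9, 4, 6, 5, 2).
Powers repeat with period 6 on this cycle, and 19 mod 6 = 1, so f^19(9) = f^1(9).
Stepping 1 place around the cycle: 9 → 4.

4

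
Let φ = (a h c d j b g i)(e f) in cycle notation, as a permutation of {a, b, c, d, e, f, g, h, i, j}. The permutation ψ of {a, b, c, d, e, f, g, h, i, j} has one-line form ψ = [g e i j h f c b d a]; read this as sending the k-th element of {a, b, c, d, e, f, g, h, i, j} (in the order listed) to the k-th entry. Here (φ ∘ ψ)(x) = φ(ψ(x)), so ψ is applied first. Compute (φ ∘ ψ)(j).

h

ψ(j) = a, then φ(a) = h; composing gives (φ ∘ ψ)(j) = h.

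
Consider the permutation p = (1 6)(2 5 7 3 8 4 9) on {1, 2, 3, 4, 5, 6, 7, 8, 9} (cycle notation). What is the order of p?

14

The disjoint cycles have lengths 7, 2.
The order is lcm(7, 2) = 14.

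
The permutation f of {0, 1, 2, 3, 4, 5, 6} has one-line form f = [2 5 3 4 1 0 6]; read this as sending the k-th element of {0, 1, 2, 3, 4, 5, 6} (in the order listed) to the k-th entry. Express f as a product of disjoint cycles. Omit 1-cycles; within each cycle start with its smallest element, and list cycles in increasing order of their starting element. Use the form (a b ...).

Start at 0 and follow images: 0 → 2 → 3 → 4 → 1 → 5 → 0, giving the cycle (0 2 3 4 1 5).
Repeating from the next unused element and collecting all non-trivial cycles gives (0 2 3 4 1 5).

(0 2 3 4 1 5)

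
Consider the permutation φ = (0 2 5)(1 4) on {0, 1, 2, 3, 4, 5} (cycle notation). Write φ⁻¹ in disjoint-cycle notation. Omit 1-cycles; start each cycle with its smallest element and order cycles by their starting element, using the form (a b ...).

Inverting a permutation written in cycle notation just reverses the order within every cycle.
Reversing each cycle of φ and rotating so the smallest element leads gives (0 5 2)(1 4).

(0 5 2)(1 4)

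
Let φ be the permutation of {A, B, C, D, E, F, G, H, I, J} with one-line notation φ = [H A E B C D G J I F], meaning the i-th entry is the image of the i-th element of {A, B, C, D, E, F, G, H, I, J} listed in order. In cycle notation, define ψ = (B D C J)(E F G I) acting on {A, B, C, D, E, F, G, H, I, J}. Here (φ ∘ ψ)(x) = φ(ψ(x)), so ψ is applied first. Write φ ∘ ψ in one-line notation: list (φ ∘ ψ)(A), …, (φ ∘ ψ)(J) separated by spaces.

For each element, apply ψ then φ: A → A → H; B → D → B; C → J → F; D → C → E; E → F → D; F → G → G; G → I → I; H → H → J; I → E → C; J → B → A.
So φ ∘ ψ in one-line form is H B F E D G I J C A.

H B F E D G I J C A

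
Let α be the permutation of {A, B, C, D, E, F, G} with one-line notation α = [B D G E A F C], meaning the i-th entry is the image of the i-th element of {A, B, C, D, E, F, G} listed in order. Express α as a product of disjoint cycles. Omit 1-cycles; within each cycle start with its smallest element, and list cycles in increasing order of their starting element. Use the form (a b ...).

(A B D E)(C G)

From A: A → B → D → E → A, closing the cycle (A B D E).
Repeating from the next unused element and collecting all non-trivial cycles gives (A B D E)(C G).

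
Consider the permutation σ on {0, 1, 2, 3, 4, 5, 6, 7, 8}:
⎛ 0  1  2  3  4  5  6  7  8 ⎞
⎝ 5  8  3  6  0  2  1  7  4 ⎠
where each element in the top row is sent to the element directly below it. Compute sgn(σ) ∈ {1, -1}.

-1

In disjoint-cycle form the cycle lengths are 8, 1.
A cycle of length ℓ contributes ℓ−1 transpositions, so σ is a product of 7 transpositions — odd.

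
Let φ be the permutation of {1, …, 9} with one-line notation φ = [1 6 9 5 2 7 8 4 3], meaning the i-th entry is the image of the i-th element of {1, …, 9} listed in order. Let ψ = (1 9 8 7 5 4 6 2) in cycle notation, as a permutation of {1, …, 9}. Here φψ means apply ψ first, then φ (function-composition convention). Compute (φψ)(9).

4

(φψ)(9) = φ(ψ(9)). ψ(9) = 8, then φ(8) = 4. So (φψ)(9) = 4.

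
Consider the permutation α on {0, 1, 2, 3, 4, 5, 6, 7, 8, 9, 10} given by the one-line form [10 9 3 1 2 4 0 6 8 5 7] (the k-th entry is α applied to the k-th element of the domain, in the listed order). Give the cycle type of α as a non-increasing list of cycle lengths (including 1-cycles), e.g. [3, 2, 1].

The disjoint cycles are (0, 10, 7, 6)(1, 9, 5, 4, 2, 3)(8), with lengths 6, 4, 1 in non-increasing order.

[6, 4, 1]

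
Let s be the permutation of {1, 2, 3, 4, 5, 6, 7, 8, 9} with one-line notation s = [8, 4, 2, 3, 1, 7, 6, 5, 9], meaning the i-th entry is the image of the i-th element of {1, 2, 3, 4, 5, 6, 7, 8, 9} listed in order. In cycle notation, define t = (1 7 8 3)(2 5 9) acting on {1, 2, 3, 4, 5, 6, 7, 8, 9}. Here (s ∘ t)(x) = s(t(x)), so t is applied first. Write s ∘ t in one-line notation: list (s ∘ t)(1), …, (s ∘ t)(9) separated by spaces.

6 1 8 3 9 7 5 2 4

(s ∘ t)(x) = s(t(x)). Computing each image: s(t(1)) = s(7) = 6, s(t(2)) = s(5) = 1, s(t(3)) = s(1) = 8, s(t(4)) = s(4) = 3, s(t(5)) = s(9) = 9, s(t(6)) = s(6) = 7, s(t(7)) = s(8) = 5, s(t(8)) = s(3) = 2, s(t(9)) = s(2) = 4.
Hence s ∘ t = [6 1 8 3 9 7 5 2 4].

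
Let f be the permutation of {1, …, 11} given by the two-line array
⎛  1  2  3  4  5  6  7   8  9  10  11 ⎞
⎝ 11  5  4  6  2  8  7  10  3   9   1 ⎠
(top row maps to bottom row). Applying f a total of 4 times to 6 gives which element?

Tracing 6 → 8 → … returns to 6 after 6 steps, so 6 lies in a 6-cycle (3 4 6 8 10 9).
Stepping 4 places around the cycle: 6 → 8 → 10 → 9 → 3.

3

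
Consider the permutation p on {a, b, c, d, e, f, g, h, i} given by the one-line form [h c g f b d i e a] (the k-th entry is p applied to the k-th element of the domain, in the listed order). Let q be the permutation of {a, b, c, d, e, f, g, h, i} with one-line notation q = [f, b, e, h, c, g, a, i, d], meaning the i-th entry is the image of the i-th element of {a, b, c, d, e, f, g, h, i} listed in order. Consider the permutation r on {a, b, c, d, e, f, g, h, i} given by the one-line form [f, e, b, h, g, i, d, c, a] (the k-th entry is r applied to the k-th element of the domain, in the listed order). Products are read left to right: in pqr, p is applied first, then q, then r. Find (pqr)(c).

f

Chase c: p(c) = g; q(g) = a; r(a) = f. Hence (pqr)(c) = f.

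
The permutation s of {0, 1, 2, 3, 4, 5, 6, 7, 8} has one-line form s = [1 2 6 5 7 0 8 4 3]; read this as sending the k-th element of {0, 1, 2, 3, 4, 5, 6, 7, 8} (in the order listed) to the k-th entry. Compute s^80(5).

Tracing 5 → 0 → … returns to 5 after 7 steps, so 5 lies in a 7-cycle (0, 1, 2, 6, 8, 3, 5).
On a 7-cycle, s^7 is the identity, so s^80 = s^3 there (80 ≡ 3 mod 7).
Stepping 3 places around the cycle: 5 → 0 → 1 → 2.

2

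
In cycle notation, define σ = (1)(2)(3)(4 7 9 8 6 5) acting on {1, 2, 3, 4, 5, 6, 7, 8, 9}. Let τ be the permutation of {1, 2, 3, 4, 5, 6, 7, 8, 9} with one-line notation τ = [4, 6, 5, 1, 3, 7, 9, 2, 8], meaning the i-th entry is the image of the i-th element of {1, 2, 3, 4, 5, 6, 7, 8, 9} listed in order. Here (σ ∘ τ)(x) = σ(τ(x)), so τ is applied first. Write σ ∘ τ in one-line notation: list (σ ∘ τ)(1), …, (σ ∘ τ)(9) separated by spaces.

For each element, apply τ then σ: 1 → 4 → 7; 2 → 6 → 5; 3 → 5 → 4; 4 → 1 → 1; 5 → 3 → 3; 6 → 7 → 9; 7 → 9 → 8; 8 → 2 → 2; 9 → 8 → 6.
So σ ∘ τ in one-line form is 7 5 4 1 3 9 8 2 6.

7 5 4 1 3 9 8 2 6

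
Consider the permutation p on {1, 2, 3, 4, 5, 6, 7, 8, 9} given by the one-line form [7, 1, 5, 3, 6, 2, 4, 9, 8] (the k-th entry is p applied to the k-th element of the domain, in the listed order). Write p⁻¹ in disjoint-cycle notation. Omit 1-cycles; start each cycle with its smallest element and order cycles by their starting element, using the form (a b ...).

The cycle decomposition of p is (1 7 4 3 5 6 2)(8 9).
Reversing each cycle (and rotating so the smallest element leads) gives p⁻¹ = (1 2 6 5 3 4 7)(8 9).

(1 2 6 5 3 4 7)(8 9)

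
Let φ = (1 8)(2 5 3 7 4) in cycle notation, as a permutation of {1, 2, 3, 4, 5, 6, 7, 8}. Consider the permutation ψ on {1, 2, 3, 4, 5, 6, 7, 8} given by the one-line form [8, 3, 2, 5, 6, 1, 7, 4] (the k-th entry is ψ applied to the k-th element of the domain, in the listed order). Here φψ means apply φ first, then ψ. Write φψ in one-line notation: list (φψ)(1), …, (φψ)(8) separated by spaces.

For each element, apply φ then ψ: 1 → 8 → 4; 2 → 5 → 6; 3 → 7 → 7; 4 → 2 → 3; 5 → 3 → 2; 6 → 6 → 1; 7 → 4 → 5; 8 → 1 → 8.
Collecting the images, φψ = [4 6 7 3 2 1 5 8].

4 6 7 3 2 1 5 8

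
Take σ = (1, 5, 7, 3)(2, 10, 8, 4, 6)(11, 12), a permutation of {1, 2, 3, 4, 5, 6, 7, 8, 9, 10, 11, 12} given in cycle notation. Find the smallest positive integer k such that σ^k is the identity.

The cycle type of σ is (5, 4, 2, 1).
The order of σ is the least common multiple of its cycle lengths: lcm(5, 4, 2) = 20.

20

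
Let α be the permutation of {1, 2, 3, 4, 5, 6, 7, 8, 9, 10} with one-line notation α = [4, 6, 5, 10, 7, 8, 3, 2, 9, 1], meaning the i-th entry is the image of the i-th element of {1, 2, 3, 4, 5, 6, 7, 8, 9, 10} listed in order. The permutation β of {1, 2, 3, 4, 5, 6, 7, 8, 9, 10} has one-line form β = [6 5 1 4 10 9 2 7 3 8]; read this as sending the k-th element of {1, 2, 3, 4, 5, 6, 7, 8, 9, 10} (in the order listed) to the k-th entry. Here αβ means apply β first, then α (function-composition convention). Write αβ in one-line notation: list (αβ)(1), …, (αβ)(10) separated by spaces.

8 7 4 10 1 9 6 3 5 2

For each element, apply β then α: 1 → 6 → 8; 2 → 5 → 7; 3 → 1 → 4; 4 → 4 → 10; 5 → 10 → 1; 6 → 9 → 9; 7 → 2 → 6; 8 → 7 → 3; 9 → 3 → 5; 10 → 8 → 2.
So αβ in one-line form is 8 7 4 10 1 9 6 3 5 2.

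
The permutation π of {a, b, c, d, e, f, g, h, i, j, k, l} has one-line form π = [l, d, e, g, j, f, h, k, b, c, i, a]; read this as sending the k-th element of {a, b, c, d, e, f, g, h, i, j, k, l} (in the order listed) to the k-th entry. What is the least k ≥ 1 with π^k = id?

Writing π as disjoint cycles, the cycle lengths are 6, 3, 2, 1.
Since disjoint cycles commute, ord(π) = lcm(6, 3, 2) = 6.

6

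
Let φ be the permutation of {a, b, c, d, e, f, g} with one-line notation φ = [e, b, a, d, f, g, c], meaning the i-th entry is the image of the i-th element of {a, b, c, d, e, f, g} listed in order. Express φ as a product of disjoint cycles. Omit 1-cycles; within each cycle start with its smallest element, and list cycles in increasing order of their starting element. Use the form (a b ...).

(a e f g c)

From a: a → e → f → g → c → a, closing the cycle (a e f g c).
Continuing from each remaining unvisited element yields (a e f g c).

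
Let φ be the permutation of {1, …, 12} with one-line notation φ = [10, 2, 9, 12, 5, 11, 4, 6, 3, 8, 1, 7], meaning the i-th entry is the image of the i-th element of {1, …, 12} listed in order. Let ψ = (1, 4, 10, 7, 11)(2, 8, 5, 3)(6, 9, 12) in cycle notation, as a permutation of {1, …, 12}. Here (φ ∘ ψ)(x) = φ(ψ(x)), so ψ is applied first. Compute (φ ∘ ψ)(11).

10

First apply ψ: ψ(11) = 1, then φ(1) = 10. Thus (φ ∘ ψ)(11) = 10.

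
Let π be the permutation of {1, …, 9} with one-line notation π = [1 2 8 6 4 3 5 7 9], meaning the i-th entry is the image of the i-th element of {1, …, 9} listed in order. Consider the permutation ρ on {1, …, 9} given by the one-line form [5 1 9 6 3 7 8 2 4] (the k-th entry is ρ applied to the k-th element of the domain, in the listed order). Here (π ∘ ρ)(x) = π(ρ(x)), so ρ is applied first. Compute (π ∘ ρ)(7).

(π ∘ ρ)(7) = π(ρ(7)). ρ(7) = 8, then π(8) = 7. So (π ∘ ρ)(7) = 7.

7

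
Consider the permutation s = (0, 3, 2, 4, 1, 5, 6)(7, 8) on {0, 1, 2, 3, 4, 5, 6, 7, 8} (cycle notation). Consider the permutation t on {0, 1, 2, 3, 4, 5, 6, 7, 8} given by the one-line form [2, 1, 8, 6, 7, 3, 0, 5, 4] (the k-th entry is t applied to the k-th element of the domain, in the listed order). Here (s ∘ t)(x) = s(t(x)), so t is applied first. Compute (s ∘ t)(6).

(s ∘ t)(6) = s(t(6)). t(6) = 0, then s(0) = 3. So (s ∘ t)(6) = 3.

3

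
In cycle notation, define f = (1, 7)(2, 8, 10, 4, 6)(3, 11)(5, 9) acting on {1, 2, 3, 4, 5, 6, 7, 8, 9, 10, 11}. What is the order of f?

10

The cycle type of f is (5, 2, 2, 2).
Since disjoint cycles commute, ord(f) = lcm(5, 2, 2, 2) = 10.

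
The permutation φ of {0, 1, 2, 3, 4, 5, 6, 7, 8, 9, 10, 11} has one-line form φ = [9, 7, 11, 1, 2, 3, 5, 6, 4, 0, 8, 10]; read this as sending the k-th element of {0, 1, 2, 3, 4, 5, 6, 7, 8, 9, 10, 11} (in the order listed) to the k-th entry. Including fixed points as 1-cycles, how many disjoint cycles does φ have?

3

The cycle decomposition is (0, 9)(1, 7, 6, 5, 3)(2, 11, 10, 8, 4), which has 3 cycles (counting 1-cycles).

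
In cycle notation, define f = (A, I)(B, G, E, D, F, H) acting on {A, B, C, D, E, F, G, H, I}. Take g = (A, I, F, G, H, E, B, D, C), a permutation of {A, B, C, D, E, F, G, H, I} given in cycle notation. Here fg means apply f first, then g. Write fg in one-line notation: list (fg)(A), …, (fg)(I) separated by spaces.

F H A G C E B D I

(fg)(x) = g(f(x)). Computing each image: g(f(A)) = g(I) = F, g(f(B)) = g(G) = H, g(f(C)) = g(C) = A, g(f(D)) = g(F) = G, g(f(E)) = g(D) = C, g(f(F)) = g(H) = E, g(f(G)) = g(E) = B, g(f(H)) = g(B) = D, g(f(I)) = g(A) = I.
Hence fg = [F H A G C E B D I].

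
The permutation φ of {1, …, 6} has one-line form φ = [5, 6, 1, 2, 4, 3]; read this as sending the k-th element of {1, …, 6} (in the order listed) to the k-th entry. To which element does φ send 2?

6

2 is element number 2 of the domain, and entry number 2 of the one-line form is 6, so φ(2) = 6.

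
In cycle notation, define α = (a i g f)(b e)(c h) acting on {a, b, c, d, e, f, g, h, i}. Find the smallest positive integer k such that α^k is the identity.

4

The disjoint cycles have lengths 4, 2, 2, 1.
Since disjoint cycles commute, ord(α) = lcm(4, 2, 2) = 4.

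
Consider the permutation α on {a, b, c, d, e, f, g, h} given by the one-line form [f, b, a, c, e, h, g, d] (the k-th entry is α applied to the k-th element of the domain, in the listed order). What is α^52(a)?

h

Tracing a → f → … returns to a after 5 steps, so a lies in a 5-cycle (a f h d c).
Since the cycle has length 5, α^52 acts on it the same as α^2 (52 mod 5 = 2).
Advancing 2 steps from a: a → f → h.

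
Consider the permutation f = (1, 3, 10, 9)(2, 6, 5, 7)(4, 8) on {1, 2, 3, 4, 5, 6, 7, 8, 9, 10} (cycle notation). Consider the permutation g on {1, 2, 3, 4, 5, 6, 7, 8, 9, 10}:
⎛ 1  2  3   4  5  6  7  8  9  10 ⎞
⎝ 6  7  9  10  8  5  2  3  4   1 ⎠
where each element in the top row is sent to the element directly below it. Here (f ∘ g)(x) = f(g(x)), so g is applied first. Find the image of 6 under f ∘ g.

(f ∘ g)(6) = f(g(6)). g(6) = 5, then f(5) = 7. So (f ∘ g)(6) = 7.

7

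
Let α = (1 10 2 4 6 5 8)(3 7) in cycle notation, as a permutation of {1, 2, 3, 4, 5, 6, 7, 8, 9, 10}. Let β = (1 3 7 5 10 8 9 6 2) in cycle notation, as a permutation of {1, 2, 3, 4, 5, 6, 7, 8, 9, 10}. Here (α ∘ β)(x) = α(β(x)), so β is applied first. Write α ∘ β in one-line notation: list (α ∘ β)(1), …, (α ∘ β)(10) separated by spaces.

(α ∘ β)(x) = α(β(x)). Computing each image: α(β(1)) = α(3) = 7, α(β(2)) = α(1) = 10, α(β(3)) = α(7) = 3, α(β(4)) = α(4) = 6, α(β(5)) = α(10) = 2, α(β(6)) = α(2) = 4, α(β(7)) = α(5) = 8, α(β(8)) = α(9) = 9, α(β(9)) = α(6) = 5, α(β(10)) = α(8) = 1.
Hence α ∘ β = [7 10 3 6 2 4 8 9 5 1].

7 10 3 6 2 4 8 9 5 1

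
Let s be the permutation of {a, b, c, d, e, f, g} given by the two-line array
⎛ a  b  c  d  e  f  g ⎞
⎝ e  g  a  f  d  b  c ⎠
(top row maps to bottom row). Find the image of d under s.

f

The entry below d in the array is f, so s(d) = f.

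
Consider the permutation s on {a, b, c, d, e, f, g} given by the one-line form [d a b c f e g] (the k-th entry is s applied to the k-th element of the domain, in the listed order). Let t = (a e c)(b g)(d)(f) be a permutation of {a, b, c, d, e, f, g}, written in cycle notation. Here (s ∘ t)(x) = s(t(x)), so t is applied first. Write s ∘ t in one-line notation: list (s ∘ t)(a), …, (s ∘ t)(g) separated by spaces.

f g d c b e a

(s ∘ t)(x) = s(t(x)). Computing each image: s(t(a)) = s(e) = f, s(t(b)) = s(g) = g, s(t(c)) = s(a) = d, s(t(d)) = s(d) = c, s(t(e)) = s(c) = b, s(t(f)) = s(f) = e, s(t(g)) = s(b) = a.
Hence s ∘ t = [f g d c b e a].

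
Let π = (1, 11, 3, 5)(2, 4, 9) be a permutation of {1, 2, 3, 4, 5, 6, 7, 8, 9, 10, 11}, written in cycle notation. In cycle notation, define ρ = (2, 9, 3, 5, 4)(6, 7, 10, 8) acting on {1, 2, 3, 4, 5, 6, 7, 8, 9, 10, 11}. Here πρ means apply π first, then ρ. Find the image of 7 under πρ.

10

First apply π: π(7) = 7, then ρ(7) = 10. Thus (πρ)(7) = 10.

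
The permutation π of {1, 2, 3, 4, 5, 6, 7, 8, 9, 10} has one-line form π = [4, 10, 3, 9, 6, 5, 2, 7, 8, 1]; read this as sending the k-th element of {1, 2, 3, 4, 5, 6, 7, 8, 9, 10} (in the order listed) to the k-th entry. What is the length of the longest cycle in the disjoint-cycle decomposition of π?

7

Decomposing into disjoint cycles gives (1 4 9 8 7 2 10)(5 6); the longest has length 7.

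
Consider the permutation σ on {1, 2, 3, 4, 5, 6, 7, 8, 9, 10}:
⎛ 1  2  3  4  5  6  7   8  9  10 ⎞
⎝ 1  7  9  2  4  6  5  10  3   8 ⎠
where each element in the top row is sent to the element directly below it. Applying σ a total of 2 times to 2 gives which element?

Tracing 2 → 7 → … returns to 2 after 4 steps, so 2 lies in a 4-cycle (2, 7, 5, 4).
Stepping 2 places around the cycle: 2 → 7 → 5.

5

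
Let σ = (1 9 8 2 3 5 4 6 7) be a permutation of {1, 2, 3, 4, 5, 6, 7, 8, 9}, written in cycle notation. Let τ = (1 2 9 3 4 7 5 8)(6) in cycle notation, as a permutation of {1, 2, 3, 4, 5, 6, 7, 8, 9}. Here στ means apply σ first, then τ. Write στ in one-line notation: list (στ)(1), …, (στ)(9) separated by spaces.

3 4 8 6 7 5 2 9 1

(στ)(x) = τ(σ(x)). Computing each image: τ(σ(1)) = τ(9) = 3, τ(σ(2)) = τ(3) = 4, τ(σ(3)) = τ(5) = 8, τ(σ(4)) = τ(6) = 6, τ(σ(5)) = τ(4) = 7, τ(σ(6)) = τ(7) = 5, τ(σ(7)) = τ(1) = 2, τ(σ(8)) = τ(2) = 9, τ(σ(9)) = τ(8) = 1.
Hence στ = [3 4 8 6 7 5 2 9 1].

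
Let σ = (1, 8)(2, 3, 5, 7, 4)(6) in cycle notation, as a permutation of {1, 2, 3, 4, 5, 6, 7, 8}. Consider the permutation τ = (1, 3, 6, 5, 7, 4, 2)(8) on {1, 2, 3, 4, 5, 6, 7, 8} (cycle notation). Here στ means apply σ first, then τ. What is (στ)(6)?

5

(στ)(6) = τ(σ(6)). σ(6) = 6, then τ(6) = 5. So (στ)(6) = 5.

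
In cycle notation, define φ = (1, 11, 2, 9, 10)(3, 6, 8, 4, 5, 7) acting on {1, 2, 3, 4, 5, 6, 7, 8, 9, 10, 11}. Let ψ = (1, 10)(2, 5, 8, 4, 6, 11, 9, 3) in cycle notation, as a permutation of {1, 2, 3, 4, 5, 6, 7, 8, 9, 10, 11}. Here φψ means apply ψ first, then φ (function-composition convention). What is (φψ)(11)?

10

First apply ψ: ψ(11) = 9, then φ(9) = 10. Thus (φψ)(11) = 10.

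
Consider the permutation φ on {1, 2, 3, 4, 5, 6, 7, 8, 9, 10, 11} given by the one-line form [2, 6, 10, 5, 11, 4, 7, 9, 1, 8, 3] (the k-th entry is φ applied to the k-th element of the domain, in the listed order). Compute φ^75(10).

Tracing 10 → 8 → … returns to 10 after 10 steps, so 10 lies in a 10-cycle (1 2 6 4 5 11 3 10 8 9).
Powers repeat with period 10 on this cycle, and 75 mod 10 = 5, so φ^75(10) = φ^5(10).
Stepping 5 places around the cycle: 10 → 8 → 9 → 1 → 2 → 6.

6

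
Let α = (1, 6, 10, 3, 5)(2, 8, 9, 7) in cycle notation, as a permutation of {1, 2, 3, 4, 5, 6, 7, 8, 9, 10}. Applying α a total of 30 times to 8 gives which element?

8 lies in the 4-cycle (2, 8, 9, 7).
Powers repeat with period 4 on this cycle, and 30 mod 4 = 2, so α^30(8) = α^2(8).
Advancing 2 steps from 8: 8 → 9 → 7.

7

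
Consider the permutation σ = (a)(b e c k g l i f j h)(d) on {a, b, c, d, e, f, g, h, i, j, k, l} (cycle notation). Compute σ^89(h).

j

h lies in the 10-cycle (b e c k g l i f j h).
Powers repeat with period 10 on this cycle, and 89 mod 10 = 9, so σ^89(h) = σ^9(h).
Stepping 9 places around the cycle: h → b → e → c → k → g → l → i → f → j.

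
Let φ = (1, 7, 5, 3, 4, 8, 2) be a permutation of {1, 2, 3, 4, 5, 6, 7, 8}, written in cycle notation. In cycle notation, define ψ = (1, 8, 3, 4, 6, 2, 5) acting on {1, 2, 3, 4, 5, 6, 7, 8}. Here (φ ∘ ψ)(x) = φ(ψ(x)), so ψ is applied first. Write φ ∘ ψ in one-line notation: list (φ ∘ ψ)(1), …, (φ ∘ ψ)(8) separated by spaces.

For each element, apply ψ then φ: 1 → 8 → 2; 2 → 5 → 3; 3 → 4 → 8; 4 → 6 → 6; 5 → 1 → 7; 6 → 2 → 1; 7 → 7 → 5; 8 → 3 → 4.
So φ ∘ ψ in one-line form is 2 3 8 6 7 1 5 4.

2 3 8 6 7 1 5 4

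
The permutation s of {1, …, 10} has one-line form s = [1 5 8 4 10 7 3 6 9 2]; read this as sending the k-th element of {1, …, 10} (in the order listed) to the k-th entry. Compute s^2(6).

3

Tracing 6 → 7 → … returns to 6 after 4 steps, so 6 lies in a 4-cycle (3, 8, 6, 7).
Stepping 2 places around the cycle: 6 → 7 → 3.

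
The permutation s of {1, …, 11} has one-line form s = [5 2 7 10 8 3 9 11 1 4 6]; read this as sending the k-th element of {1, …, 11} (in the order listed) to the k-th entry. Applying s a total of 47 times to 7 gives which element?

3

Tracing 7 → 9 → … returns to 7 after 8 steps, so 7 lies in an 8-cycle (1, 5, 8, 11, 6, 3, 7, 9).
Powers repeat with period 8 on this cycle, and 47 mod 8 = 7, so s^47(7) = s^7(7).
Advancing 7 steps from 7: 7 → 9 → 1 → 5 → 8 → 11 → 6 → 3.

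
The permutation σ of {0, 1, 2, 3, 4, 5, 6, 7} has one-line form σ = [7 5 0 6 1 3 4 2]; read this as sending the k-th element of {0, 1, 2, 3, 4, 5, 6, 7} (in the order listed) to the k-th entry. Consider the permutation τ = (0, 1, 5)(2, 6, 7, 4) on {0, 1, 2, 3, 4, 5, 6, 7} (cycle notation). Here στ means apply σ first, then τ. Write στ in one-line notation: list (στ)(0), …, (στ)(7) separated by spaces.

4 0 1 7 5 3 2 6

Chase each element through σ then τ: 0 → 7 → 4; 1 → 5 → 0; 2 → 0 → 1; 3 → 6 → 7; 4 → 1 → 5; 5 → 3 → 3; 6 → 4 → 2; 7 → 2 → 6.
Collecting the images, στ = [4 0 1 7 5 3 2 6].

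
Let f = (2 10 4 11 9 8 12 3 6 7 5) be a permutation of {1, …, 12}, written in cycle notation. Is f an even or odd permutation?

The cycle lengths are 11, 1.
A cycle of length ℓ contributes ℓ−1 transpositions, so f is a product of 10 transpositions — even.

even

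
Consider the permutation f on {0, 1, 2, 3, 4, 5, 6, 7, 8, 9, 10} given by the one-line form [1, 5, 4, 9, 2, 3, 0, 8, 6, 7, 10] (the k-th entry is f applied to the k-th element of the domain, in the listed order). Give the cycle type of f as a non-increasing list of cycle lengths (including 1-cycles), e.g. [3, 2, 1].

[8, 2, 1]

The disjoint cycles are (0 1 5 3 9 7 8 6)(2 4)(10), with lengths 8, 2, 1 in non-increasing order.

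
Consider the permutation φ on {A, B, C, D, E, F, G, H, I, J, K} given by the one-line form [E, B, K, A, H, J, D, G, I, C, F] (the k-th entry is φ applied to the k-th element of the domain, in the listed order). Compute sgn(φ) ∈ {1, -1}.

-1

In disjoint-cycle form the cycle lengths are 5, 4, 1, 1.
A cycle is odd iff its length is even; φ has 1 even-length cycle, so sgn(φ) = (−1)^1 and φ is odd.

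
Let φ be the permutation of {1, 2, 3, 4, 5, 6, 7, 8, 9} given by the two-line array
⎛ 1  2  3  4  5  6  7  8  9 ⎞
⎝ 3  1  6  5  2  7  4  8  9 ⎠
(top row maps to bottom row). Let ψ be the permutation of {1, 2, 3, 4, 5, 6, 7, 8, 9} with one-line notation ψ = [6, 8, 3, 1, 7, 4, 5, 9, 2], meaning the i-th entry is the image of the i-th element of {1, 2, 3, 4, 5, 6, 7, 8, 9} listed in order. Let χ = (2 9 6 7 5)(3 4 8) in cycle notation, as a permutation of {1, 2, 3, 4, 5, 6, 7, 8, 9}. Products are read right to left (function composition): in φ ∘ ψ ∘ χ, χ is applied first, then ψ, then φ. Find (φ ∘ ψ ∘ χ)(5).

Chase 5: χ(5) = 2; ψ(2) = 8; φ(8) = 8. Hence (φ ∘ ψ ∘ χ)(5) = 8.

8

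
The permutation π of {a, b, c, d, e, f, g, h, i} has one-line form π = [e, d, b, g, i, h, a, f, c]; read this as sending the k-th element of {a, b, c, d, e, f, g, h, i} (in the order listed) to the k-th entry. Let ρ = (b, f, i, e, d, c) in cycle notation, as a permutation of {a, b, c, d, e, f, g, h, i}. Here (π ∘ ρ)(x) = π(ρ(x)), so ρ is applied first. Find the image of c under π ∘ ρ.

d

ρ(c) = b, then π(b) = d; composing gives (π ∘ ρ)(c) = d.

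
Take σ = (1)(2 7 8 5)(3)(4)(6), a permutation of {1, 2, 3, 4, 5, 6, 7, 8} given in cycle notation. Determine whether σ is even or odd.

The cycle lengths are 4, 1, 1, 1, 1.
A cycle is odd iff its length is even; σ has 1 even-length cycle, so sgn(σ) = (−1)^1 and σ is odd.

odd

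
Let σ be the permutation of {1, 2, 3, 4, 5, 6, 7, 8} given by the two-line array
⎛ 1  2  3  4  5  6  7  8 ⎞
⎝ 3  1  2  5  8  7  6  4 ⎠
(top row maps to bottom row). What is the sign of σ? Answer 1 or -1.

-1

In disjoint-cycle form the cycle lengths are 3, 3, 2.
A cycle is odd iff its length is even; σ has 1 even-length cycle, so sgn(σ) = (−1)^1 and σ is odd.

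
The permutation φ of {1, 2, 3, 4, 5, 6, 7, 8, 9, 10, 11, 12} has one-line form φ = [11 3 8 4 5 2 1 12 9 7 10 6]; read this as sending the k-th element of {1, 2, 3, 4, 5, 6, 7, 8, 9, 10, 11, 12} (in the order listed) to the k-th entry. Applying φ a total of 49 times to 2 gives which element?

6

Tracing 2 → 3 → … returns to 2 after 5 steps, so 2 lies in a 5-cycle (2 3 8 12 6).
Powers repeat with period 5 on this cycle, and 49 mod 5 = 4, so φ^49(2) = φ^4(2).
Advancing 4 steps from 2: 2 → 3 → 8 → 12 → 6.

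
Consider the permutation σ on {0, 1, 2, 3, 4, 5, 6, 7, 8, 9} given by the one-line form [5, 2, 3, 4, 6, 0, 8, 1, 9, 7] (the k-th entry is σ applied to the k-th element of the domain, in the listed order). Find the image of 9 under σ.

9 is element number 10 of the domain, and entry number 10 of the one-line form is 7, so σ(9) = 7.

7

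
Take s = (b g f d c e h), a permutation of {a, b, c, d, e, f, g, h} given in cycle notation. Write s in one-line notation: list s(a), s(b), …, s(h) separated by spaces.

Reading each image from the cycles: a→a, b→g, c→e, d→c, e→h, f→d, g→f, h→b.
Listing these in domain order gives a g e c h d f b.

a g e c h d f b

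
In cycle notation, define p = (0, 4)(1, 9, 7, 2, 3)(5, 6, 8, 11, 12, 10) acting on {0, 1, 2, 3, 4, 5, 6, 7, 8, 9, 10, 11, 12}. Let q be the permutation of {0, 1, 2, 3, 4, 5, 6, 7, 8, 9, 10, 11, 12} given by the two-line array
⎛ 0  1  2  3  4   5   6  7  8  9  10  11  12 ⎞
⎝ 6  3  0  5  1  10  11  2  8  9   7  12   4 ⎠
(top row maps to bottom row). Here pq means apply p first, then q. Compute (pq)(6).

8

First apply p: p(6) = 8, then q(8) = 8. Thus (pq)(6) = 8.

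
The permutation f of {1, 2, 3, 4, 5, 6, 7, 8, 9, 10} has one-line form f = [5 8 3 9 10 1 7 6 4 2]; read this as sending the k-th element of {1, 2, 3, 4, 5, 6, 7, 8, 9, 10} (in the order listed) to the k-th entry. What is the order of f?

The disjoint-cycle form of f has cycle lengths 6, 2, 1, 1.
The order of f is the least common multiple of its cycle lengths: lcm(6, 2) = 6.

6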